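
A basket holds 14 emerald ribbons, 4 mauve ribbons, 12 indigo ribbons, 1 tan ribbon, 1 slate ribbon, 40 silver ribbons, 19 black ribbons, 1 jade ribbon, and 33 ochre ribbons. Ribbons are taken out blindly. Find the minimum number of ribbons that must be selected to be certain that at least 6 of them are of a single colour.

33

Pigeonhole: put each drawn ribbon into a box by colour. The largest draw with every box below 6 takes min(count, 5) from each colour; colours with fewer than 5 contribute all they have.
Σ min(cᵢ, 5) = 5 + 4 + 5 + 1 + 1 + 5 + 5 + 1 + 5 = 32.
Draw number 32 + 1 = 33 must push one box to 6.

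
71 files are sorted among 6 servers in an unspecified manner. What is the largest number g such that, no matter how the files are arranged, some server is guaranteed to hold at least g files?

The 6 servers are the holes and the 71 files are the pigeons.
If every server held at most 11 files, the total would be at most 6 × 11 = 66, which is less than 71.
So some server holds at least ⌈71/6⌉ = 12 files.

12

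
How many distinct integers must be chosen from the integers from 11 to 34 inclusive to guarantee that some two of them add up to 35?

18

Two chosen integers sum to 35 exactly when both halves of some pair {x, 35−x} with 11 ≤ x ≤ 35−x ≤ 24 are chosen — 7 such pairs.
The remaining 10 elements (those with no distinct partner in range) can never complete a 35-sum, so the worst case takes all of them and one from each pair: 10 + 7 = 17.
By pigeonhole, the 18th integer has to be the second member of some pair, so 17 + 1 = 18.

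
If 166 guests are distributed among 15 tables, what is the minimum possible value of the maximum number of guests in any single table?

Pigeonhole: the 15 tables are the holes and the 166 guests are the pigeons.
If every table held at most 11 guests, the total would be at most 15 × 11 = 165, which is less than 166.
So some table holds at least ⌈166/15⌉ = 12 guests.

12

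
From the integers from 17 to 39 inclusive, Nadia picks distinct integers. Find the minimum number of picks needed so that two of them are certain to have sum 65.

A set avoiding the sum 65 can contain at most one of each pair {x, 65−x}, plus the 9 elements whose complement lies outside the range.
The integers 17, …, 32 (16 of them) are such a set: any two sum to at least 17+18 = 35 and at most 31+32 = 63 < 65.
By pigeonhole, any 17th integer completes one of the 7 pairs, so 17 choices force a sum of 65.

17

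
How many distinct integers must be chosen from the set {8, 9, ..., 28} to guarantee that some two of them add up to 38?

Group the elements by complementary pair {x, 38−x}: {10,28}, {11,27}, {12,26}, …, giving 9 two-element pairs; the single value 19 (it cannot pair with itself since the integers are distinct); and 2 integers whose partner 38−x falls outside [8,28].
By pigeonhole, treating each of those 12 groups as a pigeonhole, one can pick one integer per group — 12 integers — with no two summing to 38.
The 13th integer lands in an occupied pair, forcing a sum of 38.

13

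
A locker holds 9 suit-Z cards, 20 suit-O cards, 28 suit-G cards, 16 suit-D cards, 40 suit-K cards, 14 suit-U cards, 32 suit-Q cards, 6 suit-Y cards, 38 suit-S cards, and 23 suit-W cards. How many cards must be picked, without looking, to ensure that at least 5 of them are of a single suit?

By pigeonhole, put each drawn card into a box by suit. The largest draw with every box below 5 takes min(count, 4) from each suit.
Σ min(cᵢ, 4) = 4 + 4 + 4 + 4 + 4 + 4 + 4 + 4 + 4 + 4 = 40.
Draw number 40 + 1 = 41 must push one box to 5.

41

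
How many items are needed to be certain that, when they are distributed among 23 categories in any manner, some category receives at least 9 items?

With 184 items one could put exactly 8 in each of the 23 categories, and no category would reach 9.
By pigeonhole, one more item must land in a category that already has 8, giving it 9.
So 23 × 8 + 1 = 185 items are required.

185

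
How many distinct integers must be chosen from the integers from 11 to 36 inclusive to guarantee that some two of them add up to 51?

16

Group the elements by complementary pair {x, 51−x}: {15,36}, {16,35}, {17,34}, …, giving 11 two-element pairs and 4 integers whose partner 51−x falls outside [11,36].
Pigeonhole: treating each of those 15 groups as a pigeonhole, one can pick one integer per group — 15 integers — with no two summing to 51.
The 16th integer lands in an occupied pair, forcing a sum of 51.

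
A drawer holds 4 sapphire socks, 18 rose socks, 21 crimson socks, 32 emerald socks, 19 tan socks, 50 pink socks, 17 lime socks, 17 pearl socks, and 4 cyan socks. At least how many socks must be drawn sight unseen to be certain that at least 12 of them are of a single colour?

An adversary could hand out at most 11 socks per colour (sapphire, cyan run out sooner): 4 + 11 + 11 + 11 + 11 + 11 + 11 + 11 + 4 = 85 socks and still no colour has 12.
One more sock lands in a colour already at 11, so 86 draws are enough and 85 are not.

86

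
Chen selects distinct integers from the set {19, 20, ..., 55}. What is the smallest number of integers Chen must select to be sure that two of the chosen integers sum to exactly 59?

Two chosen integers sum to 59 exactly when both halves of some pair {x, 59−x} with 19 ≤ x ≤ 59−x ≤ 40 are chosen — 11 such pairs.
The remaining 15 elements (those with no distinct partner in range) can never complete a 59-sum, so the worst case takes all of them and one from each pair: 15 + 11 = 26.
Pigeonhole: the 27th integer has to be the second member of some pair, so 26 + 1 = 27.

27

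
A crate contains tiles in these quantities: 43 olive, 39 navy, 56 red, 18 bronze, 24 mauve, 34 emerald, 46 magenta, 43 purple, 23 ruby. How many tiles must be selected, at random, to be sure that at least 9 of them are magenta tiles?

289

In the worst case for collecting magenta tiles, every non-magenta tile comes out first.
There are 43 + 39 + 56 + 18 + 24 + 34 + 43 + 23 = 280 non-magenta tiles altogether.
After those, each further tile must be magenta, so 280 + 9 = 289 draws guarantee 9 magenta tiles.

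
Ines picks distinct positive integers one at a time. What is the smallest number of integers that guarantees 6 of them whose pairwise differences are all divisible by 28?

Integers whose pairwise differences are multiples of 28 are exactly those sharing a remainder mod 28. The 28 residue classes mod 28 are the pigeonholes.
With 140 integers one could put 5 in each residue class and have no class reach 6.
The 141st integer pushes some class to 6, so 28·5 + 1 = 141.

141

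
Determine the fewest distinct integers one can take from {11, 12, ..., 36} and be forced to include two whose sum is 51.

16

Two chosen integers sum to 51 exactly when both halves of some pair {x, 51−x} with 15 ≤ x ≤ 51−x ≤ 36 are chosen — 11 such pairs.
The remaining 4 elements (those with no distinct partner in range) can never complete a 51-sum, so the worst case takes all of them and one from each pair: 4 + 11 = 15.
The 16th integer has to be the second member of some pair, so 15 + 1 = 16.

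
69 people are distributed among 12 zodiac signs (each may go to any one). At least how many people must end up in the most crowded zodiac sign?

6

Pigeonhole: the 12 zodiac signs are the holes and the 69 people are the pigeons.
If every zodiac sign held at most 5 people, the total would be at most 12 × 5 = 60, which is less than 69.
So some zodiac sign holds at least ⌈69/12⌉ = 6 people.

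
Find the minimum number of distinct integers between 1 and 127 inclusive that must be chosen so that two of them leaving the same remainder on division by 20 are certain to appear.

By pigeonhole, the 20 residue classes mod 20 are the pigeonholes.
With 20 integers one could put 1 in each residue class and have no class reach 2.
The 21st integer pushes some class to 2, so 20·1 + 1 = 21.

21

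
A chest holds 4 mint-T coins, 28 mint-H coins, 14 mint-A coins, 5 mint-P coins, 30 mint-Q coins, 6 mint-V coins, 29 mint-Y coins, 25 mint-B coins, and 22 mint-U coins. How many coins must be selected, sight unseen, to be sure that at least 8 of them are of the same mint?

58

An adversary could hand out at most 7 coins per mint (mint-T, mint-P, mint-V run out sooner): 4 + 7 + 7 + 5 + 7 + 6 + 7 + 7 + 7 = 57 coins and still no mint has 8.
Pigeonhole: one more coin lands in a mint already at 7, so 58 draws are enough and 57 are not.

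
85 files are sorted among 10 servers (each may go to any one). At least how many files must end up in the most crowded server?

9

The 10 servers are the holes and the 85 files are the pigeons.
If every server held at most 8 files, the total would be at most 10 × 8 = 80, which is less than 85.
So some server holds at least ⌈85/10⌉ = 9 files.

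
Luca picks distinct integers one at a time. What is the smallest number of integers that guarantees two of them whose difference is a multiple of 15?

16

Integers whose pairwise differences are multiples of 15 are exactly those sharing a remainder mod 15. The 15 residue classes mod 15 are the pigeonholes.
With 15 integers one could put 1 in each residue class and have no class reach 2.
The 16th integer pushes some class to 2, so 15·1 + 1 = 16.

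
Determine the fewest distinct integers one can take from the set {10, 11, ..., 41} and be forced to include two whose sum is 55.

19

Two chosen integers sum to 55 exactly when both halves of some pair {x, 55−x} with 14 ≤ x ≤ 55−x ≤ 41 are chosen — 14 such pairs.
The remaining 4 elements (those with no distinct partner in range) can never complete a 55-sum, so the worst case takes all of them and one from each pair: 4 + 14 = 18.
The 19th integer has to be the second member of some pair, so 18 + 1 = 19.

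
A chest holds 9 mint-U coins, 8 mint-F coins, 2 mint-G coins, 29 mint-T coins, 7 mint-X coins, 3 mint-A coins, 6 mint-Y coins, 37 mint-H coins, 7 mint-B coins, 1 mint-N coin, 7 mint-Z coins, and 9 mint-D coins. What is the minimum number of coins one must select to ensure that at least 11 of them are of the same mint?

80

The 12 mints are the holes; the coins drawn are the pigeons.
To avoid 11 of any one mint, the worst case takes at most 10 of each mint, or every coin of a mint that has fewer than 10.
That gives 9 + 8 + 2 + 10 + 7 + 3 + 6 + 10 + 7 + 1 + 7 + 9 = 79 coins with no mint reaching 11.
The next coin forces some mint to 11, so 79 + 1 = 80.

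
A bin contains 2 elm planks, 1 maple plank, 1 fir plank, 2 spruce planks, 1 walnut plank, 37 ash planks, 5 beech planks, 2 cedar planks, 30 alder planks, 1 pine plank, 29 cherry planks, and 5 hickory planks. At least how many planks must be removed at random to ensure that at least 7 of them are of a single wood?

39

By pigeonhole, put each drawn plank into a box by wood. The largest draw with every box below 7 takes min(count, 6) from each wood; woods with fewer than 6 contribute all they have.
Σ min(cᵢ, 6) = 2 + 1 + 1 + 2 + 1 + 6 + 5 + 2 + 6 + 1 + 6 + 5 = 38.
Draw number 38 + 1 = 39 must push one box to 7.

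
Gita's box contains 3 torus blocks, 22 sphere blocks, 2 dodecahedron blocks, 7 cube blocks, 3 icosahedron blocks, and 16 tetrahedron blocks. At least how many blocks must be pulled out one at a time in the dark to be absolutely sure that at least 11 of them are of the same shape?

36

An adversary could hand out at most 10 blocks per shape (4 shapes run out sooner): 3 + 10 + 2 + 7 + 3 + 10 = 35 blocks and still no shape has 11.
One more block lands in a shape already at 10, so 36 draws are enough and 35 are not.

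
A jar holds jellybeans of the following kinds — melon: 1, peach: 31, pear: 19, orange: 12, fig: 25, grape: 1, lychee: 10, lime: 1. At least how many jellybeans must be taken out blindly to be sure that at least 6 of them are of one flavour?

29

An adversary could hand out at most 5 jellybeans per flavour (melon, grape, lime run out sooner): 1 + 5 + 5 + 5 + 5 + 1 + 5 + 1 = 28 jellybeans and still no flavour has 6.
By the pigeonhole principle, one more jellybean lands in a flavour already at 5, so 29 draws are enough and 28 are not.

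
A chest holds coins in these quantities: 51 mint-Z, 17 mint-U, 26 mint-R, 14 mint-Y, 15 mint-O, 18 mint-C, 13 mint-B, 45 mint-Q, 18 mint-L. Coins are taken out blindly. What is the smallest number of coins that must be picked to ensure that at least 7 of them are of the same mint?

Pigeonhole: put each drawn coin into a box by mint. The largest draw with every box below 7 takes min(count, 6) from each mint.
Σ min(cᵢ, 6) = 6 + 6 + 6 + 6 + 6 + 6 + 6 + 6 + 6 = 54.
Draw number 54 + 1 = 55 must push one box to 7.

55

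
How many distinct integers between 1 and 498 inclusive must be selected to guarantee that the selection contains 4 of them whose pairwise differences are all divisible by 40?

Integers whose pairwise differences are multiples of 40 are exactly those sharing a remainder mod 40. The 40 residue classes mod 40 are the pigeonholes.
With 120 integers one could put 3 in each residue class and have no class reach 4.
The 121st integer pushes some class to 4, so 40·3 + 1 = 121.

121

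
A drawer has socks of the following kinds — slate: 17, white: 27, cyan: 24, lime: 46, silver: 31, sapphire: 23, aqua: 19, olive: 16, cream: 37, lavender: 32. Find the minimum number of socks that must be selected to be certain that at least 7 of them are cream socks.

In the worst case for collecting cream socks, every non-cream sock comes out first.
There are 17 + 27 + 24 + 46 + 31 + 23 + 19 + 16 + 32 = 235 non-cream socks altogether.
After those, each further sock must be cream, so 235 + 7 = 242 draws guarantee 7 cream socks.

242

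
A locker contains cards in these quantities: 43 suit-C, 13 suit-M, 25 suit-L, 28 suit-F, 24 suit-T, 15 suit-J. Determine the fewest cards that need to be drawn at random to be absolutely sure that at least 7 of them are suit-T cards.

131

In the worst case for collecting suit-T cards, every non-suit-T card comes out first.
There are 43 + 13 + 25 + 28 + 15 = 124 non-suit-T cards altogether.
After those, each further card must be suit-T, so 124 + 7 = 131 draws guarantee 7 suit-T cards.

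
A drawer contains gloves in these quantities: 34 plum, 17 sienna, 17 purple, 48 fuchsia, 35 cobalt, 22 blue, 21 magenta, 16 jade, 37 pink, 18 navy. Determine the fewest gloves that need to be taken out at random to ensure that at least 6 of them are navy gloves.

In the worst case for collecting navy gloves, every non-navy glove comes out first.
There are 34 + 17 + 17 + 48 + 35 + 22 + 21 + 16 + 37 = 247 non-navy gloves altogether.
After those, each further glove must be navy, so 247 + 6 = 253 draws guarantee 6 navy gloves.

253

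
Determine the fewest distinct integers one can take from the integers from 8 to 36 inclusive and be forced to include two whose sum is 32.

Group the elements by complementary pair {x, 32−x}: {8,24}, {9,23}, {10,22}, …, giving 8 two-element pairs; the single value 16 (it cannot pair with itself since the integers are distinct); and 12 integers whose partner 32−x falls outside [8,36].
Treating each of those 21 groups as a pigeonhole, one can pick one integer per group — 21 integers — with no two summing to 32.
The 22nd integer lands in an occupied pair, forcing a sum of 32.

22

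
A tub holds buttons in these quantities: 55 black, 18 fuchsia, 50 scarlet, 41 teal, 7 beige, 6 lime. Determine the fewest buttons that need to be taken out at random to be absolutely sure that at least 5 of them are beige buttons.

175

In the worst case for collecting beige buttons, every non-beige button comes out first.
There are 55 + 18 + 50 + 41 + 6 = 170 non-beige buttons altogether.
After those, each further button must be beige, so 170 + 5 = 175 draws guarantee 5 beige buttons.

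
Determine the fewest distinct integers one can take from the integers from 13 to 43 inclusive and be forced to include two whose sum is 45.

A set avoiding the sum 45 can contain at most one of each pair {x, 45−x}, plus the 11 elements whose complement lies outside the range.
The integers 23, …, 43 (21 of them) are such a set: any two sum to at least 23+24 = 47 > 45.
Any 22nd integer completes one of the 10 pairs, so 22 choices force a sum of 45.

22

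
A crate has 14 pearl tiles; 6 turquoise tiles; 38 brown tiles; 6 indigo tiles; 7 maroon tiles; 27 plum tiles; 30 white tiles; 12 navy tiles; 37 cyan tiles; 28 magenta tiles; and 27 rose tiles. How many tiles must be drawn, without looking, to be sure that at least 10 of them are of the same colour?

The 11 colours are the holes; the tiles drawn are the pigeons.
To avoid 10 of any one colour, the worst case takes at most 9 of each colour, or every tile of a colour that has fewer than 9.
That gives 9 + 6 + 9 + 6 + 7 + 9 + 9 + 9 + 9 + 9 + 9 = 91 tiles with no colour reaching 10.
The next tile forces some colour to 10, so 91 + 1 = 92.

92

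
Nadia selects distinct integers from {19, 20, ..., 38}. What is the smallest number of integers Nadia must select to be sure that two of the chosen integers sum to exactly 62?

14

A set avoiding the sum 62 can contain at most one of each pair {x, 62−x}, plus the 6 elements whose complement lies outside the range or equal to its own complement.
The integers 19, …, 31 (13 of them) are such a set: any two sum to at least 19+20 = 39 and at most 30+31 = 61 < 62.
By the pigeonhole principle, any 14th integer completes one of the 7 pairs, so 14 choices force a sum of 62.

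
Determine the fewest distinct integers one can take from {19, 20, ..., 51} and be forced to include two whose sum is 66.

20

A set avoiding the sum 66 can contain at most one of each pair {x, 66−x}, plus the 5 elements whose complement lies outside the range or equal to its own complement.
The integers 33, …, 51 (19 of them) are such a set: any two sum to at least 33+34 = 67 > 66.
Pigeonhole: any 20th integer completes one of the 14 pairs, so 20 choices force a sum of 66.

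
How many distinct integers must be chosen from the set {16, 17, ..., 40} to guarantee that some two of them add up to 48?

18

Group the elements by complementary pair {x, 48−x}: {16,32}, {17,31}, {18,30}, …, giving 8 two-element pairs; the single value 24 (it cannot pair with itself since the integers are distinct); and 8 integers whose partner 48−x falls outside [16,40].
Pigeonhole: treating each of those 17 groups as a pigeonhole, one can pick one integer per group — 17 integers — with no two summing to 48.
The 18th integer lands in an occupied pair, forcing a sum of 48.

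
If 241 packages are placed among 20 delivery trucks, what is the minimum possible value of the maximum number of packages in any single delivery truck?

13

The 20 delivery trucks are the holes and the 241 packages are the pigeons.
If every delivery truck held at most 12 packages, the total would be at most 20 × 12 = 240, which is less than 241.
So some delivery truck holds at least ⌈241/20⌉ = 13 packages.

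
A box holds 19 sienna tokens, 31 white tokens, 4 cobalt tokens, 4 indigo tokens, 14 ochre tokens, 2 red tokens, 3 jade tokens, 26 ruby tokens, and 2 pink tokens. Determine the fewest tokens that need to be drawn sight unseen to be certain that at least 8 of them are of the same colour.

44

Put each drawn token into a box by colour. The largest draw with every box below 8 takes min(count, 7) from each colour; colours with fewer than 7 contribute all they have.
Σ min(cᵢ, 7) = 7 + 7 + 4 + 4 + 7 + 2 + 3 + 7 + 2 = 43.
Draw number 43 + 1 = 44 must push one box to 8.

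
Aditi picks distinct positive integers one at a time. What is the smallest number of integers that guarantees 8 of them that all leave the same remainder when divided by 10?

By pigeonhole, the 10 residue classes mod 10 are the pigeonholes.
With 70 integers one could put 7 in each residue class and have no class reach 8.
The 71st integer pushes some class to 8, so 10·7 + 1 = 71.

71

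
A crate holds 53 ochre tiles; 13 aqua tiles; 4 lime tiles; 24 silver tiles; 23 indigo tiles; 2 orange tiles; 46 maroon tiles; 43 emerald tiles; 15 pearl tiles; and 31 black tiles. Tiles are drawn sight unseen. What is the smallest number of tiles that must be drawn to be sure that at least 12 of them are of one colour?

An adversary could hand out at most 11 tiles per colour (lime, orange run out sooner): 11 + 11 + 4 + 11 + 11 + 2 + 11 + 11 + 11 + 11 = 94 tiles and still no colour has 12.
Pigeonhole: one more tile lands in a colour already at 11, so 95 draws are enough and 94 are not.

95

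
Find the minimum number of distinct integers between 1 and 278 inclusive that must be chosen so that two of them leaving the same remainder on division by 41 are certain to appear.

The 41 residue classes mod 41 are the pigeonholes.
With 41 integers one could put 1 in each residue class and have no class reach 2.
The 42nd integer pushes some class to 2, so 41·1 + 1 = 42.

42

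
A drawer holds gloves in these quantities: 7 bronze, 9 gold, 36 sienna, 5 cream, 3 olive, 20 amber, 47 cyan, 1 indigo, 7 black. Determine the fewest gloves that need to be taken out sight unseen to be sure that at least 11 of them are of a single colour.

By the pigeonhole principle, the 9 colours are the holes; the gloves drawn are the pigeons.
To avoid 11 of any one colour, the worst case takes at most 10 of each colour, or every glove of a colour that has fewer than 10.
That gives 7 + 9 + 10 + 5 + 3 + 10 + 10 + 1 + 7 = 62 gloves with no colour reaching 11.
The next glove forces some colour to 11, so 62 + 1 = 63.

63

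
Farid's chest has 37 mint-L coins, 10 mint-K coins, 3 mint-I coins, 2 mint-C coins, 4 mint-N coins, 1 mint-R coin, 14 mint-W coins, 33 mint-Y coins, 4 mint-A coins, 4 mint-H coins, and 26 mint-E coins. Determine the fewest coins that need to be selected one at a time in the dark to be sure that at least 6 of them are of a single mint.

44

An adversary could hand out at most 5 coins per mint (6 mints run out sooner): 5 + 5 + 3 + 2 + 4 + 1 + 5 + 5 + 4 + 4 + 5 = 43 coins and still no mint has 6.
One more coin lands in a mint already at 5, so 44 draws are enough and 43 are not.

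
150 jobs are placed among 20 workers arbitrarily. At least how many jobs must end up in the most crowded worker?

The 20 workers are the holes and the 150 jobs are the pigeons.
If every worker held at most 7 jobs, the total would be at most 20 × 7 = 140, which is less than 150.
So some worker holds at least ⌈150/20⌉ = 8 jobs.

8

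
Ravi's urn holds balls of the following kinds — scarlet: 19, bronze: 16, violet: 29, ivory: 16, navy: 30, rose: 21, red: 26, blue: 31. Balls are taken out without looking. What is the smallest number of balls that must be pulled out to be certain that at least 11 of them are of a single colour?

Put each drawn ball into a box by colour. The largest draw with every box below 11 takes min(count, 10) from each colour.
Σ min(cᵢ, 10) = 10 + 10 + 10 + 10 + 10 + 10 + 10 + 10 = 80.
Draw number 80 + 1 = 81 must push one box to 11.

81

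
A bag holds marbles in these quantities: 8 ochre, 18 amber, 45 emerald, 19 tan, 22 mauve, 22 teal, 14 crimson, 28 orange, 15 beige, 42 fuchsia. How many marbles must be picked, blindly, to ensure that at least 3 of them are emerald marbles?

191

In the worst case for collecting emerald marbles, every non-emerald marble comes out first.
There are 8 + 18 + 19 + 22 + 22 + 14 + 28 + 15 + 42 = 188 non-emerald marbles altogether.
After those, each further marble must be emerald, so 188 + 3 = 191 draws guarantee 3 emerald marbles.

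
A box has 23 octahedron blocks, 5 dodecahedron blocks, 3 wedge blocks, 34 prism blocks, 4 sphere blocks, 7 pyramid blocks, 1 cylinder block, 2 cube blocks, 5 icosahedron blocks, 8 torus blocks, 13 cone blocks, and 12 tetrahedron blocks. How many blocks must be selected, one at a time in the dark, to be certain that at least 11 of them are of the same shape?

An adversary could hand out at most 10 blocks per shape (8 shapes run out sooner): 10 + 5 + 3 + 10 + 4 + 7 + 1 + 2 + 5 + 8 + 10 + 10 = 75 blocks and still no shape has 11.
Pigeonhole: one more block lands in a shape already at 10, so 76 draws are enough and 75 are not.

76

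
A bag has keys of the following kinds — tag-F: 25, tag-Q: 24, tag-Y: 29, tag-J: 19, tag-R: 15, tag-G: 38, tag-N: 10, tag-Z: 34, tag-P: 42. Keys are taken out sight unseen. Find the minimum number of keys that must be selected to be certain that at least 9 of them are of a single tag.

Put each drawn key into a box by tag. The largest draw with every box below 9 takes min(count, 8) from each tag.
Σ min(cᵢ, 8) = 8 + 8 + 8 + 8 + 8 + 8 + 8 + 8 + 8 = 72.
Draw number 72 + 1 = 73 must push one box to 9.

73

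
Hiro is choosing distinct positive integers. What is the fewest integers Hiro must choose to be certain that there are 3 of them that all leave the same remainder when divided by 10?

The 10 residue classes mod 10 are the pigeonholes.
With 20 integers one could put 2 in each residue class and have no class reach 3.
The 21st integer pushes some class to 3, so 10·2 + 1 = 21.

21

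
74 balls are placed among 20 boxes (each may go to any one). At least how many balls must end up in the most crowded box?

4

By the pigeonhole principle, the 20 boxes are the holes and the 74 balls are the pigeons.
If every box held at most 3 balls, the total would be at most 20 × 3 = 60, which is less than 74.
So some box holds at least ⌈74/20⌉ = 4 balls.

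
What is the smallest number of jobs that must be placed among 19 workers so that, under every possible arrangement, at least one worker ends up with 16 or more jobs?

With 285 jobs one could put exactly 15 in each of the 19 workers, and no worker would reach 16.
One more job must land in a worker that already has 15, giving it 16.
So 19 × 15 + 1 = 286 jobs are required.

286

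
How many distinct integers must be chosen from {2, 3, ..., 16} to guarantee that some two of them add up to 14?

Two chosen integers sum to 14 exactly when both halves of some pair {x, 14−x} with 2 ≤ x ≤ 14−x ≤ 12 are chosen — 5 such pairs.
The remaining 5 elements (those with no distinct partner in range) can never complete a 14-sum, so the worst case takes all of them and one from each pair: 5 + 5 = 10.
By the pigeonhole principle, the 11th integer has to be the second member of some pair, so 10 + 1 = 11.

11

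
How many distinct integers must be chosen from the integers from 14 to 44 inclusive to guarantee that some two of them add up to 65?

Two chosen integers sum to 65 exactly when both halves of some pair {x, 65−x} with 21 ≤ x ≤ 65−x ≤ 44 are chosen — 12 such pairs.
The remaining 7 elements (those with no distinct partner in range) can never complete a 65-sum, so the worst case takes all of them and one from each pair: 7 + 12 = 19.
The 20th integer has to be the second member of some pair, so 19 + 1 = 20.

20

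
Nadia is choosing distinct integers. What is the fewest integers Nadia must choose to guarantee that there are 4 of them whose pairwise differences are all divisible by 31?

Integers whose pairwise differences are multiples of 31 are exactly those sharing a remainder mod 31. By the pigeonhole principle, the 31 residue classes mod 31 are the pigeonholes.
With 93 integers one could put 3 in each residue class and have no class reach 4.
The 94th integer pushes some class to 4, so 31·3 + 1 = 94.

94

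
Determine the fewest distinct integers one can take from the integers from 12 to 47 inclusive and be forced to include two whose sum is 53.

Two chosen integers sum to 53 exactly when both halves of some pair {x, 53−x} with 12 ≤ x ≤ 53−x ≤ 41 are chosen — 15 such pairs.
The remaining 6 elements (those with no distinct partner in range) can never complete a 53-sum, so the worst case takes all of them and one from each pair: 6 + 15 = 21.
Pigeonhole: the 22nd integer has to be the second member of some pair, so 21 + 1 = 22.

22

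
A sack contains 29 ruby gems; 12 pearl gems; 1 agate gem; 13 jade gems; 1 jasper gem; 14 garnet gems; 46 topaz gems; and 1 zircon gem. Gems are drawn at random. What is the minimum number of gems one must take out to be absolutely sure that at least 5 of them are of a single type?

An adversary could hand out at most 4 gems per type (agate, jasper, zircon run out sooner): 4 + 4 + 1 + 4 + 1 + 4 + 4 + 1 = 23 gems and still no type has 5.
One more gem lands in a type already at 4, so 24 draws are enough and 23 are not.

24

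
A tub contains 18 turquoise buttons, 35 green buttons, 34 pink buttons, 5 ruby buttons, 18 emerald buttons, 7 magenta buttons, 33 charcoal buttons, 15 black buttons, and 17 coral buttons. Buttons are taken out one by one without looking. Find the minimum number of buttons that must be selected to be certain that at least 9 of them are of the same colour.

69

The 9 colours are the holes; the buttons drawn are the pigeons.
To avoid 9 of any one colour, the worst case takes at most 8 of each colour, or every button of a colour that has fewer than 8.
That gives 8 + 8 + 8 + 5 + 8 + 7 + 8 + 8 + 8 = 68 buttons with no colour reaching 9.
The next button forces some colour to 9, so 68 + 1 = 69.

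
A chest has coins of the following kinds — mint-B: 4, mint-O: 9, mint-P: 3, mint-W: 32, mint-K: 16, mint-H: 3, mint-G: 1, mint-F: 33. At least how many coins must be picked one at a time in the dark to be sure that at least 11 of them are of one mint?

51

By pigeonhole, put each drawn coin into a box by mint. The largest draw with every box below 11 takes min(count, 10) from each mint; mints with fewer than 10 contribute all they have.
Σ min(cᵢ, 10) = 4 + 9 + 3 + 10 + 10 + 3 + 1 + 10 = 50.
Draw number 50 + 1 = 51 must push one box to 11.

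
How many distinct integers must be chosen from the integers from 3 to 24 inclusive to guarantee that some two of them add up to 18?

A set avoiding the sum 18 can contain at most one of each pair {x, 18−x}, plus the 10 elements whose complement lies outside the range or equal to its own complement.
The integers 9, …, 24 (16 of them) are such a set: any two sum to at least 9+10 = 19 > 18.
Pigeonhole: any 17th integer completes one of the 6 pairs, so 17 choices force a sum of 18.

17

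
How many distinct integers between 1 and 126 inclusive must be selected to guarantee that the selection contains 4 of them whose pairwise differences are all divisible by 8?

Integers whose pairwise differences are multiples of 8 are exactly those sharing a remainder mod 8. The 8 residue classes mod 8 are the pigeonholes.
With 24 integers one could put 3 in each residue class and have no class reach 4.
The 25th integer pushes some class to 4, so 8·3 + 1 = 25.

25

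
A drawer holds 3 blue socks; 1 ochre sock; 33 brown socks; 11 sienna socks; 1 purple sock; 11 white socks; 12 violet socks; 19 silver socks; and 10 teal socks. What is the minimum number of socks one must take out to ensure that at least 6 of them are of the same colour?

By pigeonhole, the 9 colours are the holes; the socks drawn are the pigeons.
To avoid 6 of any one colour, the worst case takes at most 5 of each colour, or every sock of a colour that has fewer than 5.
That gives 3 + 1 + 5 + 5 + 1 + 5 + 5 + 5 + 5 = 35 socks with no colour reaching 6.
The next sock forces some colour to 6, so 35 + 1 = 36.

36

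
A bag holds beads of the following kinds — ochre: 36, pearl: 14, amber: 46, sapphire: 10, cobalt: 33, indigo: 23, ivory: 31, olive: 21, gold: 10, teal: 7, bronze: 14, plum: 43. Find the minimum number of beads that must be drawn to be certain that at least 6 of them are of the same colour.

By pigeonhole, put each drawn bead into a box by colour. The largest draw with every box below 6 takes min(count, 5) from each colour.
Σ min(cᵢ, 5) = 5 + 5 + 5 + 5 + 5 + 5 + 5 + 5 + 5 + 5 + 5 + 5 = 60.
Draw number 60 + 1 = 61 must push one box to 6.

61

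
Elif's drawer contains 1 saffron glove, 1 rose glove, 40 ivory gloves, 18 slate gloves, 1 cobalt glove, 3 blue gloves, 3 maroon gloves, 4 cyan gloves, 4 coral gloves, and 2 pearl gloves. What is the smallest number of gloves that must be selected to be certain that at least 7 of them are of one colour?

32

An adversary could hand out at most 6 gloves per colour (8 colours run out sooner): 1 + 1 + 6 + 6 + 1 + 3 + 3 + 4 + 4 + 2 = 31 gloves and still no colour has 7.
By the pigeonhole principle, one more glove lands in a colour already at 6, so 32 draws are enough and 31 are not.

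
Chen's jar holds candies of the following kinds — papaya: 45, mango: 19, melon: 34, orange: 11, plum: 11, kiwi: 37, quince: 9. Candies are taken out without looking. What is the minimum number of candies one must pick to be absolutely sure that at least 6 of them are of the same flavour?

36

Pigeonhole: put each drawn candy into a box by flavour. The largest draw with every box below 6 takes min(count, 5) from each flavour.
Σ min(cᵢ, 5) = 5 + 5 + 5 + 5 + 5 + 5 + 5 = 35.
Draw number 35 + 1 = 36 must push one box to 6.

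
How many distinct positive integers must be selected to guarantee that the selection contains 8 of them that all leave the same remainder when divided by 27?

The 27 residue classes mod 27 are the pigeonholes.
With 189 integers one could put 7 in each residue class and have no class reach 8.
The 190th integer pushes some class to 8, so 27·7 + 1 = 190.

190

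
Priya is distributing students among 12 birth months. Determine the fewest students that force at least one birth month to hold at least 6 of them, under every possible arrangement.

With 60 students one could put exactly 5 in each of the 12 birth months, and no birth month would reach 6.
By pigeonhole, one more student must land in a birth month that already has 5, giving it 6.
So 12 × 5 + 1 = 61 students are required.

61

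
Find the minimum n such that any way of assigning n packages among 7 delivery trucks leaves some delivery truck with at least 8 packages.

50

With 49 packages one could put exactly 7 in each of the 7 delivery trucks, and no delivery truck would reach 8.
Pigeonhole: one more package must land in a delivery truck that already has 7, giving it 8.
So 7 × 7 + 1 = 50 packages are required.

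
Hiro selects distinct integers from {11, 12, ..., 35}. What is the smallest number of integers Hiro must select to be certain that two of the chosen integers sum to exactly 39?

Group the elements by complementary pair {x, 39−x}: {11,28}, {12,27}, {13,26}, …, giving 9 two-element pairs and 7 integers whose partner 39−x falls outside [11,35].
Treating each of those 16 groups as a pigeonhole, one can pick one integer per group — 16 integers — with no two summing to 39.
The 17th integer lands in an occupied pair, forcing a sum of 39.

17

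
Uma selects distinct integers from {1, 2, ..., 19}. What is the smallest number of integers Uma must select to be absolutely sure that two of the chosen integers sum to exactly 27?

14

Two chosen integers sum to 27 exactly when both halves of some pair {x, 27−x} with 8 ≤ x ≤ 27−x ≤ 19 are chosen — 6 such pairs.
The remaining 7 elements (those with no distinct partner in range) can never complete a 27-sum, so the worst case takes all of them and one from each pair: 7 + 6 = 13.
Pigeonhole: the 14th integer has to be the second member of some pair, so 13 + 1 = 14.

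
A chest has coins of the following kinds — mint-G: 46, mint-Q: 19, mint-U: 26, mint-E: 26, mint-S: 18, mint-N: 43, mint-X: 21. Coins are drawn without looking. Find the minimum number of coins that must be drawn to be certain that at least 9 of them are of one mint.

By pigeonhole, the 7 mints are the holes; the coins drawn are the pigeons.
To avoid 9 of any one mint, the worst case takes at most 8 of each mint.
That gives 8 + 8 + 8 + 8 + 8 + 8 + 8 = 56 coins with no mint reaching 9.
The next coin forces some mint to 9, so 56 + 1 = 57.

57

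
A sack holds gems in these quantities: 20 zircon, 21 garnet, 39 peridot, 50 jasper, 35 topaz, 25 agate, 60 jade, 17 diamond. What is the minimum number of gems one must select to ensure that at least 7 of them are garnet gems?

253

In the worst case for collecting garnet gems, every non-garnet gem comes out first.
There are 20 + 39 + 50 + 35 + 25 + 60 + 17 = 246 non-garnet gems altogether.
After those, each further gem must be garnet, so 246 + 7 = 253 draws guarantee 7 garnet gems.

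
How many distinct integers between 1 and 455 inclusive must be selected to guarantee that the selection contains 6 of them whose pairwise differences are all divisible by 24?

121

Integers whose pairwise differences are multiples of 24 are exactly those sharing a remainder mod 24. The 24 residue classes mod 24 are the pigeonholes.
With 120 integers one could put 5 in each residue class and have no class reach 6.
The 121st integer pushes some class to 6, so 24·5 + 1 = 121.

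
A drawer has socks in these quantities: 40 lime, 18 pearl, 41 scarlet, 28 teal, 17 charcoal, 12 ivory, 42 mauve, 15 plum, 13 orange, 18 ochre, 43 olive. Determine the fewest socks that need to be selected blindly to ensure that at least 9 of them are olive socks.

In the worst case for collecting olive socks, every non-olive sock comes out first.
There are 40 + 18 + 41 + 28 + 17 + 12 + 42 + 15 + 13 + 18 = 244 non-olive socks altogether.
After those, each further sock must be olive, so 244 + 9 = 253 draws guarantee 9 olive socks.

253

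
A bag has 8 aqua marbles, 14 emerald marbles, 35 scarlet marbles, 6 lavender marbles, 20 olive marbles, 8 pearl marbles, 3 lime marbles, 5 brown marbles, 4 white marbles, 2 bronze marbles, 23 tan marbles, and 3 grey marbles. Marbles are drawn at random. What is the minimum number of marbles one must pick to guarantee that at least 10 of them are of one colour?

The 12 colours are the holes; the marbles drawn are the pigeons.
To avoid 10 of any one colour, the worst case takes at most 9 of each colour, or every marble of a colour that has fewer than 9.
That gives 8 + 9 + 9 + 6 + 9 + 8 + 3 + 5 + 4 + 2 + 9 + 3 = 75 marbles with no colour reaching 10.
The next marble forces some colour to 10, so 75 + 1 = 76.

76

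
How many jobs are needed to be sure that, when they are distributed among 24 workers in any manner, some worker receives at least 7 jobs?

With 144 jobs one could put exactly 6 in each of the 24 workers, and no worker would reach 7.
One more job must land in a worker that already has 6, giving it 7.
So 24 × 6 + 1 = 145 jobs are required.

145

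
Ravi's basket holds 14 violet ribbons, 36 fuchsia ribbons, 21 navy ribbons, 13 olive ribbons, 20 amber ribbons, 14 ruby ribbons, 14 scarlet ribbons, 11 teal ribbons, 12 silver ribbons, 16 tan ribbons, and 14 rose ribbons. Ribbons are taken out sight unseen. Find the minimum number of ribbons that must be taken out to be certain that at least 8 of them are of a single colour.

78

The 11 colours are the holes; the ribbons drawn are the pigeons.
To avoid 8 of any one colour, the worst case takes at most 7 of each colour.
That gives 7 + 7 + 7 + 7 + 7 + 7 + 7 + 7 + 7 + 7 + 7 = 77 ribbons with no colour reaching 8.
The next ribbon forces some colour to 8, so 77 + 1 = 78.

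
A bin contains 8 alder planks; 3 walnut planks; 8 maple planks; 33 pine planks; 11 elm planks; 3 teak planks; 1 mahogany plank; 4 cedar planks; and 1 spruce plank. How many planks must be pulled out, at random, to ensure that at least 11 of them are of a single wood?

Put each drawn plank into a box by wood. The largest draw with every box below 11 takes min(count, 10) from each wood; woods with fewer than 10 contribute all they have.
Σ min(cᵢ, 10) = 8 + 3 + 8 + 10 + 10 + 3 + 1 + 4 + 1 = 48.
Draw number 48 + 1 = 49 must push one box to 11.

49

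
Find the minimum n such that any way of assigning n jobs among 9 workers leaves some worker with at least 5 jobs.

With 36 jobs one could put exactly 4 in each of the 9 workers, and no worker would reach 5.
One more job must land in a worker that already has 4, giving it 5.
So 9 × 4 + 1 = 37 jobs are required.

37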